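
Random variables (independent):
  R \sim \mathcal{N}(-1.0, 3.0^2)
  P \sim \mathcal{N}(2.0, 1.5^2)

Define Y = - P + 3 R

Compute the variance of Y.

For independent RVs: Var(aX + bY) = a²Var(X) + b²Var(Y)
Var(R) = 9
Var(P) = 2.25
Var(Y) = 3²*9 + (-1)²*2.25
= 9*9 + 1*2.25 = 83.25

83.25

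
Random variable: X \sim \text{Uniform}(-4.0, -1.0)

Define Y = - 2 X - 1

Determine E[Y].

For Y = -2X - 1:
E[Y] = -2 * E[X] - 1
E[X] = (-4 - 1)/2 = -2.5
E[Y] = -2 * (-2.5) - 1 = 4

4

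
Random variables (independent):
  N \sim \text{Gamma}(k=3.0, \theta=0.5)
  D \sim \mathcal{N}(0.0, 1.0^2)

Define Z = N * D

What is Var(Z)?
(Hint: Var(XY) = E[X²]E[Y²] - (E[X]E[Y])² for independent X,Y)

Var(XY) = E[X²]E[Y²] - (E[X]E[Y])²
E[N] = 1.5, Var(N) = 0.75
E[D] = 0, Var(D) = 1
E[N²] = 0.75 + 1.5² = 3
E[D²] = 1 + 0² = 1
Var(Z) = 3*1 - (1.5*0)²
= 3 - 0 = 3

3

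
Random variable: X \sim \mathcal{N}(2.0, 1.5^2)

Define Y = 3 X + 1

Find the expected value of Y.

For Y = 3X + 1:
E[Y] = 3 * E[X] + 1
E[X] = 2.0 = 2
E[Y] = 3 * 2 + 1 = 7

7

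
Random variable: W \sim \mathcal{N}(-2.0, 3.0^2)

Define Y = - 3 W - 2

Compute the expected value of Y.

For Y = -3W - 2:
E[Y] = -3 * E[W] - 2
E[W] = -2.0 = -2
E[Y] = -3 * (-2) - 2 = 4

4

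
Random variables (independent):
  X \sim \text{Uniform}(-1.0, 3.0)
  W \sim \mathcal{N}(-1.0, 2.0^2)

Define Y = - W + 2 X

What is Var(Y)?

For independent RVs: Var(aX + bY) = a²Var(X) + b²Var(Y)
Var(X) = 1.3333333
Var(W) = 4
Var(Y) = 2²*1.3333333 + (-1)²*4
= 4*1.3333333 + 1*4 = 9.3333333

9.3333333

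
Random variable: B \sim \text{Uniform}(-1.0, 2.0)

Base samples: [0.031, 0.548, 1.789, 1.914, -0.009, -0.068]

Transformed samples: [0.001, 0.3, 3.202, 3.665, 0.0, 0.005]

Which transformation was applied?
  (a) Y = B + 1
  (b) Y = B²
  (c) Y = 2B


Checking option (b) Y = B²:
  B = 0.031 -> Y = 0.001 ✓
  B = 0.548 -> Y = 0.3 ✓
  B = 1.789 -> Y = 3.202 ✓
All samples match this transformation.

(b) B²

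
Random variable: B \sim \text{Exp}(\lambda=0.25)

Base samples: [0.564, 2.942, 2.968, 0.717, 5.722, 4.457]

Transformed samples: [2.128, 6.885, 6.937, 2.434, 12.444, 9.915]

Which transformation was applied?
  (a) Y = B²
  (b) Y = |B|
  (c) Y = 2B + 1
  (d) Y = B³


Checking option (c) Y = 2B + 1:
  B = 0.564 -> Y = 2.128 ✓
  B = 2.942 -> Y = 6.885 ✓
  B = 2.968 -> Y = 6.937 ✓
All samples match this transformation.

(c) 2B + 1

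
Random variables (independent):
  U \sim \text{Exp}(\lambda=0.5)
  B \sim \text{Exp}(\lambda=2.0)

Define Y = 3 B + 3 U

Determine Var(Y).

For independent RVs: Var(aX + bY) = a²Var(X) + b²Var(Y)
Var(U) = 4
Var(B) = 0.25
Var(Y) = 3²*4 + 3²*0.25
= 9*4 + 9*0.25 = 38.25

38.25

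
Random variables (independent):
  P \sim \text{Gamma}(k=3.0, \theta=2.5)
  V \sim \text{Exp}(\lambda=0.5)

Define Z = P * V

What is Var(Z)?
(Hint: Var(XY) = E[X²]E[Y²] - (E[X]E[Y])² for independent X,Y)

Var(XY) = E[X²]E[Y²] - (E[X]E[Y])²
E[P] = 7.5, Var(P) = 18.75
E[V] = 2, Var(V) = 4
E[P²] = 18.75 + 7.5² = 75
E[V²] = 4 + 2² = 8
Var(Z) = 75*8 - (7.5*2)²
= 600 - 225 = 375

375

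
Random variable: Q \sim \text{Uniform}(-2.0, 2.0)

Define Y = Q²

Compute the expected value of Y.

Using E[X²] = Var(X) + (E[X])²:
E[Q] = 0
Var(Q) = (2 + 2)^2/12 = 1.3333333
E[Q²] = 1.3333333 + 0² = 1.3333333 + 0 = 1.3333333

1.3333333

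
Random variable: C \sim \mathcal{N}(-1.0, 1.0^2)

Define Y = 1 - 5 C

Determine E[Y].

For Y = -5C + 1:
E[Y] = -5 * E[C] + 1
E[C] = -1.0 = -1
E[Y] = -5 * (-1) + 1 = 6

6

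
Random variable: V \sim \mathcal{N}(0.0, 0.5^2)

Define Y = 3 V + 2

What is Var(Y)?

For Y = aV + b: Var(Y) = a² * Var(V)
Var(V) = 0.5^2 = 0.25
Var(Y) = 3² * 0.25 = 9 * 0.25 = 2.25

2.25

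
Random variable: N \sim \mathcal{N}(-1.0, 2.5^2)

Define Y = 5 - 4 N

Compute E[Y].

For Y = -4N + 5:
E[Y] = -4 * E[N] + 5
E[N] = -1.0 = -1
E[Y] = -4 * (-1) + 5 = 9

9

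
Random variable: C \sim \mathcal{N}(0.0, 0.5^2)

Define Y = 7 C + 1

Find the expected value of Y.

For Y = 7C + 1:
E[Y] = 7 * E[C] + 1
E[C] = 0.0 = 0
E[Y] = 7 * 0 + 1 = 1

1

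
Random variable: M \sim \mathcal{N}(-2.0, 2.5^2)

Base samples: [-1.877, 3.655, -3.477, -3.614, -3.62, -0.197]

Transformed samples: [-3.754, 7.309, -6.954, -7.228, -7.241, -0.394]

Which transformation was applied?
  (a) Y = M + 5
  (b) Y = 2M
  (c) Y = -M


Checking option (b) Y = 2M:
  M = -1.877 -> Y = -3.754 ✓
  M = 3.655 -> Y = 7.309 ✓
  M = -3.477 -> Y = -6.954 ✓
All samples match this transformation.

(b) 2M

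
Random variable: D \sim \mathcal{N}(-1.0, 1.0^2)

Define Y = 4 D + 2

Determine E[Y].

For Y = 4D + 2:
E[Y] = 4 * E[D] + 2
E[D] = -1.0 = -1
E[Y] = 4 * (-1) + 2 = -2

-2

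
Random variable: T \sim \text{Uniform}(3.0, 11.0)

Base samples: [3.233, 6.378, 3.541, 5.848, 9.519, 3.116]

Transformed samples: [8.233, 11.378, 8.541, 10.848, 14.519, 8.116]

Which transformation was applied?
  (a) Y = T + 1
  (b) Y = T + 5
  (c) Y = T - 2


Checking option (b) Y = T + 5:
  T = 3.233 -> Y = 8.233 ✓
  T = 6.378 -> Y = 11.378 ✓
  T = 3.541 -> Y = 8.541 ✓
All samples match this transformation.

(b) T + 5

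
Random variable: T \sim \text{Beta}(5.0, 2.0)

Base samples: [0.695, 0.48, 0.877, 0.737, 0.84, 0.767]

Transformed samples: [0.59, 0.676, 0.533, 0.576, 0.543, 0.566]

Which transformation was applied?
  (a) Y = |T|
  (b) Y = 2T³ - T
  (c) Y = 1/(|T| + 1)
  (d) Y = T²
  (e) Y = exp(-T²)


Checking option (c) Y = 1/(|T| + 1):
  T = 0.695 -> Y = 0.59 ✓
  T = 0.48 -> Y = 0.676 ✓
  T = 0.877 -> Y = 0.533 ✓
All samples match this transformation.

(c) 1/(|T| + 1)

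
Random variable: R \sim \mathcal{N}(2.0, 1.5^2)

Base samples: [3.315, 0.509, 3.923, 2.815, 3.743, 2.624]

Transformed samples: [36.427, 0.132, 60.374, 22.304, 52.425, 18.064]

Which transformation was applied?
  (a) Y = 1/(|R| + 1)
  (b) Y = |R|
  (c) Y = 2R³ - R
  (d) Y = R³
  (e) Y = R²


Checking option (d) Y = R³:
  R = 3.315 -> Y = 36.427 ✓
  R = 0.509 -> Y = 0.132 ✓
  R = 3.923 -> Y = 60.374 ✓
All samples match this transformation.

(d) R³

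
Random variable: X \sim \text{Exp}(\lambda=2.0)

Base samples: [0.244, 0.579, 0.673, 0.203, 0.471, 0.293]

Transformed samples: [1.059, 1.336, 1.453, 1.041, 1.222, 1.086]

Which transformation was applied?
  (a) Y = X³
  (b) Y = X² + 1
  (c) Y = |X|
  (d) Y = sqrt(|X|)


Checking option (b) Y = X² + 1:
  X = 0.244 -> Y = 1.059 ✓
  X = 0.579 -> Y = 1.336 ✓
  X = 0.673 -> Y = 1.453 ✓
All samples match this transformation.

(b) X² + 1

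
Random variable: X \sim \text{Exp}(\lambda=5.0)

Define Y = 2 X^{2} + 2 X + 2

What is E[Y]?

E[Y] = 2*E[X²] + 2*E[X] + 2
E[X] = 0.2
E[X²] = Var(X) + (E[X])² = 0.04 + 0.04 = 0.08
E[Y] = 2*0.08 + 2*0.2 + 2 = 2.56

2.56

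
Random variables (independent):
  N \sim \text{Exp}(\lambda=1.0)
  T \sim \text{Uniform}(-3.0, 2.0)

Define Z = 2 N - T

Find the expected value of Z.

E[Z] = 2*E[N] - 1*E[T]
E[N] = 1
E[T] = -0.5
E[Z] = 2*1 - 1*(-0.5) = 2.5

2.5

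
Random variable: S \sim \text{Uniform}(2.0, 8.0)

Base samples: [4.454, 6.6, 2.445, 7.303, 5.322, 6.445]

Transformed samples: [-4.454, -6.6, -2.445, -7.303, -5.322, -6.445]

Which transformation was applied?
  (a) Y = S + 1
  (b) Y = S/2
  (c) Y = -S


Checking option (c) Y = -S:
  S = 4.454 -> Y = -4.454 ✓
  S = 6.6 -> Y = -6.6 ✓
  S = 2.445 -> Y = -2.445 ✓
All samples match this transformation.

(c) -S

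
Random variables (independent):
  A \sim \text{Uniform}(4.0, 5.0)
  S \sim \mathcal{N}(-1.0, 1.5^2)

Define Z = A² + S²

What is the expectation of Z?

E[Z] = E[A²] + E[S²]
E[A²] = Var(A) + E[A]² = 0.083333333 + 20.25 = 20.333333
E[S²] = Var(S) + E[S]² = 2.25 + 1 = 3.25
E[Z] = 20.333333 + 3.25 = 23.583333

23.583333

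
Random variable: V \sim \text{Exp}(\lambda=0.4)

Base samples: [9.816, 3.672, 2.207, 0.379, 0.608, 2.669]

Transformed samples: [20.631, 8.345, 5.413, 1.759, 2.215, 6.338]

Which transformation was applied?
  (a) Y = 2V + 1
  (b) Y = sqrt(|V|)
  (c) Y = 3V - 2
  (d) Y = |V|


Checking option (a) Y = 2V + 1:
  V = 9.816 -> Y = 20.631 ✓
  V = 3.672 -> Y = 8.345 ✓
  V = 2.207 -> Y = 5.413 ✓
All samples match this transformation.

(a) 2V + 1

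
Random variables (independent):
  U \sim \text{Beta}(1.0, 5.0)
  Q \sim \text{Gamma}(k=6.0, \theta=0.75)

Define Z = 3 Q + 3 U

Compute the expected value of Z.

E[Z] = 3*E[U] + 3*E[Q]
E[U] = 0.16666667
E[Q] = 4.5
E[Z] = 3*0.16666667 + 3*4.5 = 14

14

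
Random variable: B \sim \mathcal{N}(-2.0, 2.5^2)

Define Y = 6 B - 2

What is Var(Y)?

For Y = aB + b: Var(Y) = a² * Var(B)
Var(B) = 2.5^2 = 6.25
Var(Y) = 6² * 6.25 = 36 * 6.25 = 225

225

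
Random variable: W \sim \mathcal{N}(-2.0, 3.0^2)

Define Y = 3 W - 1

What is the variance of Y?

For Y = aW + b: Var(Y) = a² * Var(W)
Var(W) = 3.0^2 = 9
Var(Y) = 3² * 9 = 9 * 9 = 81

81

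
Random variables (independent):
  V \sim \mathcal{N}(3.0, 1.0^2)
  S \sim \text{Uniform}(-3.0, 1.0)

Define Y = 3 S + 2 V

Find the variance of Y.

For independent RVs: Var(aX + bY) = a²Var(X) + b²Var(Y)
Var(V) = 1
Var(S) = 1.3333333
Var(Y) = 2²*1 + 3²*1.3333333
= 4*1 + 9*1.3333333 = 16

16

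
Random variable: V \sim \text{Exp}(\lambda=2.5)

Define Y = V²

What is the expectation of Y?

E[V²] = Var(V) + (E[V])² = 0.16 + 0.16 = 0.32

0.32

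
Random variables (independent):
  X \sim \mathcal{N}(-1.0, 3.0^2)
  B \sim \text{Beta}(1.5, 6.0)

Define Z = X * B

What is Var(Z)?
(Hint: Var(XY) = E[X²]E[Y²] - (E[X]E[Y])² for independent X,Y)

Var(XY) = E[X²]E[Y²] - (E[X]E[Y])²
E[X] = -1, Var(X) = 9
E[B] = 0.2, Var(B) = 0.018823529
E[X²] = 9 + (-1)² = 10
E[B²] = 0.018823529 + 0.2² = 0.058823529
Var(Z) = 10*0.058823529 - (-1*0.2)²
= 0.58823529 - 0.04 = 0.54823529

0.54823529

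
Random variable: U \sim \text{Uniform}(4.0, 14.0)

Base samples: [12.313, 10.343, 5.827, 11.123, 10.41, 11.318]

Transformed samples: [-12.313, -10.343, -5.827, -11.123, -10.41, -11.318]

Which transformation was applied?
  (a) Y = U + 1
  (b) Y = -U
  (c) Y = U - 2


Checking option (b) Y = -U:
  U = 12.313 -> Y = -12.313 ✓
  U = 10.343 -> Y = -10.343 ✓
  U = 5.827 -> Y = -5.827 ✓
All samples match this transformation.

(b) -U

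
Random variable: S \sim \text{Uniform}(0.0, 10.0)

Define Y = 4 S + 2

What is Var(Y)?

For Y = aS + b: Var(Y) = a² * Var(S)
Var(S) = (10 - 0)^2/12 = 8.3333333
Var(Y) = 4² * 8.3333333 = 16 * 8.3333333 = 133.33333

133.33333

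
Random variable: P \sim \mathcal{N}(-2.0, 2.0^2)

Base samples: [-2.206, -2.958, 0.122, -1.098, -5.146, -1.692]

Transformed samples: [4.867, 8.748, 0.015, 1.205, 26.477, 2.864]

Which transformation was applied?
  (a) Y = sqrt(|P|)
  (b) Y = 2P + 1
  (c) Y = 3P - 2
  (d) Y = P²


Checking option (d) Y = P²:
  P = -2.206 -> Y = 4.867 ✓
  P = -2.958 -> Y = 8.748 ✓
  P = 0.122 -> Y = 0.015 ✓
All samples match this transformation.

(d) P²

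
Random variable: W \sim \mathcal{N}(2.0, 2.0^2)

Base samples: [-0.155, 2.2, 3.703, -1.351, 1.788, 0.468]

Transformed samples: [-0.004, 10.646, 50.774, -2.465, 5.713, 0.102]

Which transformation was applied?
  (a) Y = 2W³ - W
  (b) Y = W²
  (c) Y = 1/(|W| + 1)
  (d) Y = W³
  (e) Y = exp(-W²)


Checking option (d) Y = W³:
  W = -0.155 -> Y = -0.004 ✓
  W = 2.2 -> Y = 10.646 ✓
  W = 3.703 -> Y = 50.774 ✓
All samples match this transformation.

(d) W³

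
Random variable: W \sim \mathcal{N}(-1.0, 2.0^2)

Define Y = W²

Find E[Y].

E[W²] = Var(W) + (E[W])² = 4 + 1 = 5

5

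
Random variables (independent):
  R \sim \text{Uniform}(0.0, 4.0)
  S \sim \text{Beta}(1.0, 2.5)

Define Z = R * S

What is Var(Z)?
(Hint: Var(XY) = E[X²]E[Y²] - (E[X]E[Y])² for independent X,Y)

Var(XY) = E[X²]E[Y²] - (E[X]E[Y])²
E[R] = 2, Var(R) = 1.3333333
E[S] = 0.28571429, Var(S) = 0.045351474
E[R²] = 1.3333333 + 2² = 5.3333333
E[S²] = 0.045351474 + 0.28571429² = 0.12698413
Var(Z) = 5.3333333*0.12698413 - (2*0.28571429)²
= 0.67724868 - 0.32653061 = 0.35071807

0.35071807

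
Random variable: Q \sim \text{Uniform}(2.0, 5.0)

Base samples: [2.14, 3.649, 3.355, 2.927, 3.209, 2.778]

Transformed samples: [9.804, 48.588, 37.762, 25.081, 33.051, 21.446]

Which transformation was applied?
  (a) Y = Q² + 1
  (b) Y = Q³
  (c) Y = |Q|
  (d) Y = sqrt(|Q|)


Checking option (b) Y = Q³:
  Q = 2.14 -> Y = 9.804 ✓
  Q = 3.649 -> Y = 48.588 ✓
  Q = 3.355 -> Y = 37.762 ✓
All samples match this transformation.

(b) Q³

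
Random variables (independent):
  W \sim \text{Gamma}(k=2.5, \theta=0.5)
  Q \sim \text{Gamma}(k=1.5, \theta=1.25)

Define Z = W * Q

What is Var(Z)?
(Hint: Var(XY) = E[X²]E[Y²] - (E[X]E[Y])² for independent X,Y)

Var(XY) = E[X²]E[Y²] - (E[X]E[Y])²
E[W] = 1.25, Var(W) = 0.625
E[Q] = 1.875, Var(Q) = 2.34375
E[W²] = 0.625 + 1.25² = 2.1875
E[Q²] = 2.34375 + 1.875² = 5.859375
Var(Z) = 2.1875*5.859375 - (1.25*1.875)²
= 12.817383 - 5.4931641 = 7.3242188

7.3242188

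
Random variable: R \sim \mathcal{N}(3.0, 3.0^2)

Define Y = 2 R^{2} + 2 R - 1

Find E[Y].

E[Y] = 2*E[R²] + 2*E[R] - 1
E[R] = 3
E[R²] = Var(R) + (E[R])² = 9 + 9 = 18
E[Y] = 2*18 + 2*3 - 1 = 41

41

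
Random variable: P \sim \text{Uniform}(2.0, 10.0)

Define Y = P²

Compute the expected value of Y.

Using E[X²] = Var(X) + (E[X])²:
E[P] = 6
Var(P) = (10 - 2)^2/12 = 5.3333333
E[P²] = 5.3333333 + 6² = 5.3333333 + 36 = 41.333333

41.333333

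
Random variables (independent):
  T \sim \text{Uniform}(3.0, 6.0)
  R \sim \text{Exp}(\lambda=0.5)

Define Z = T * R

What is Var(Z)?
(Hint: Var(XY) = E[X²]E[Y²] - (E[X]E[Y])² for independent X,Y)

Var(XY) = E[X²]E[Y²] - (E[X]E[Y])²
E[T] = 4.5, Var(T) = 0.75
E[R] = 2, Var(R) = 4
E[T²] = 0.75 + 4.5² = 21
E[R²] = 4 + 2² = 8
Var(Z) = 21*8 - (4.5*2)²
= 168 - 81 = 87

87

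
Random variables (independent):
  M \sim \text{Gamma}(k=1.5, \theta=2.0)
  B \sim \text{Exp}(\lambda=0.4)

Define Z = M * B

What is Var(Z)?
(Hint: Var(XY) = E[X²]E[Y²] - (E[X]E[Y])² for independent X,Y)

Var(XY) = E[X²]E[Y²] - (E[X]E[Y])²
E[M] = 3, Var(M) = 6
E[B] = 2.5, Var(B) = 6.25
E[M²] = 6 + 3² = 15
E[B²] = 6.25 + 2.5² = 12.5
Var(Z) = 15*12.5 - (3*2.5)²
= 187.5 - 56.25 = 131.25

131.25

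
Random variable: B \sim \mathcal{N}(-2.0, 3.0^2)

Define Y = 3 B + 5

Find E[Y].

For Y = 3B + 5:
E[Y] = 3 * E[B] + 5
E[B] = -2.0 = -2
E[Y] = 3 * (-2) + 5 = -1

-1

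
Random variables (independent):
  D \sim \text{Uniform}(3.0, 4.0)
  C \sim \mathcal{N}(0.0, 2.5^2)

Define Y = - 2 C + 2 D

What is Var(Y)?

For independent RVs: Var(aX + bY) = a²Var(X) + b²Var(Y)
Var(D) = 0.083333333
Var(C) = 6.25
Var(Y) = 2²*0.083333333 + (-2)²*6.25
= 4*0.083333333 + 4*6.25 = 25.333333

25.333333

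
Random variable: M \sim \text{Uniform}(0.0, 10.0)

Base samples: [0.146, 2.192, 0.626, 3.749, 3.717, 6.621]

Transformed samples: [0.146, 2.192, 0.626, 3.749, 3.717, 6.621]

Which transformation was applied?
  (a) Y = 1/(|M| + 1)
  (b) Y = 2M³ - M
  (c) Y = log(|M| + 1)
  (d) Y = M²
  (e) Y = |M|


Checking option (e) Y = |M|:
  M = 0.146 -> Y = 0.146 ✓
  M = 2.192 -> Y = 2.192 ✓
  M = 0.626 -> Y = 0.626 ✓
All samples match this transformation.

(e) |M|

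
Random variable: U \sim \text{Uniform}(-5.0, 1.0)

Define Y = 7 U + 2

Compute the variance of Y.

For Y = aU + b: Var(Y) = a² * Var(U)
Var(U) = (1 + 5)^2/12 = 3
Var(Y) = 7² * 3 = 49 * 3 = 147

147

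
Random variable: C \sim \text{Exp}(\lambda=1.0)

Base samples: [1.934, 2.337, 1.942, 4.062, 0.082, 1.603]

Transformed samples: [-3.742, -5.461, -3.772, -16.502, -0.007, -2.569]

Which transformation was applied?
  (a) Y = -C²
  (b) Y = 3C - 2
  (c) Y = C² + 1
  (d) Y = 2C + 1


Checking option (a) Y = -C²:
  C = 1.934 -> Y = -3.742 ✓
  C = 2.337 -> Y = -5.461 ✓
  C = 1.942 -> Y = -3.772 ✓
All samples match this transformation.

(a) -C²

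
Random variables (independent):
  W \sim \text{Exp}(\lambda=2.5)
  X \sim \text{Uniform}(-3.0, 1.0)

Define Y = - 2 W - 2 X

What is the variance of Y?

For independent RVs: Var(aX + bY) = a²Var(X) + b²Var(Y)
Var(W) = 0.16
Var(X) = 1.3333333
Var(Y) = (-2)²*0.16 + (-2)²*1.3333333
= 4*0.16 + 4*1.3333333 = 5.9733333

5.9733333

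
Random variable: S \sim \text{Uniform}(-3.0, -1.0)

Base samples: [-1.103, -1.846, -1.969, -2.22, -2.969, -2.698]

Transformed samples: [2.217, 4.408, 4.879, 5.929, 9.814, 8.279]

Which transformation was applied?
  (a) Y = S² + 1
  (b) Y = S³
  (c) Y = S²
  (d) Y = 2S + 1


Checking option (a) Y = S² + 1:
  S = -1.103 -> Y = 2.217 ✓
  S = -1.846 -> Y = 4.408 ✓
  S = -1.969 -> Y = 4.879 ✓
All samples match this transformation.

(a) S² + 1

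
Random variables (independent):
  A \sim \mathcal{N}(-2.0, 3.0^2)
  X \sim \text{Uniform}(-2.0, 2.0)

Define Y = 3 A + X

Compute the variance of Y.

For independent RVs: Var(aX + bY) = a²Var(X) + b²Var(Y)
Var(A) = 9
Var(X) = 1.3333333
Var(Y) = 3²*9 + 1²*1.3333333
= 9*9 + 1*1.3333333 = 82.333333

82.333333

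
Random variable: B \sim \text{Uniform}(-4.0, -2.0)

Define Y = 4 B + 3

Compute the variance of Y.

For Y = aB + b: Var(Y) = a² * Var(B)
Var(B) = (-2 + 4)^2/12 = 0.33333333
Var(Y) = 4² * 0.33333333 = 16 * 0.33333333 = 5.3333333

5.3333333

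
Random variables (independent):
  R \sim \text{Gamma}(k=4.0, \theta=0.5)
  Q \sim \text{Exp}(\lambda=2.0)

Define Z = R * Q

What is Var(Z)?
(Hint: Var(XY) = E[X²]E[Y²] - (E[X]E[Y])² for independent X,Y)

Var(XY) = E[X²]E[Y²] - (E[X]E[Y])²
E[R] = 2, Var(R) = 1
E[Q] = 0.5, Var(Q) = 0.25
E[R²] = 1 + 2² = 5
E[Q²] = 0.25 + 0.5² = 0.5
Var(Z) = 5*0.5 - (2*0.5)²
= 2.5 - 1 = 1.5

1.5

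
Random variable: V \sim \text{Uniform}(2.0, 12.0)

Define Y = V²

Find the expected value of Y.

E[V²] = Var(V) + (E[V])² = 8.3333333 + 49 = 57.333333

57.333333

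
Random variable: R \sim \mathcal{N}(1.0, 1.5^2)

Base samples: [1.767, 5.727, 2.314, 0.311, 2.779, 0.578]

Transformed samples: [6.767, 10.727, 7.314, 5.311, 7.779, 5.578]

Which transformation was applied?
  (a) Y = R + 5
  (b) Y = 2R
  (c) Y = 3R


Checking option (a) Y = R + 5:
  R = 1.767 -> Y = 6.767 ✓
  R = 5.727 -> Y = 10.727 ✓
  R = 2.314 -> Y = 7.314 ✓
All samples match this transformation.

(a) R + 5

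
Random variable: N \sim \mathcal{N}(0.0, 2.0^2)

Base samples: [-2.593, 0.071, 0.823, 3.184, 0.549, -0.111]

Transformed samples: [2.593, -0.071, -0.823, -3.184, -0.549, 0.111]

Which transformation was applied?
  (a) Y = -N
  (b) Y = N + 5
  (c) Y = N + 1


Checking option (a) Y = -N:
  N = -2.593 -> Y = 2.593 ✓
  N = 0.071 -> Y = -0.071 ✓
  N = 0.823 -> Y = -0.823 ✓
All samples match this transformation.

(a) -N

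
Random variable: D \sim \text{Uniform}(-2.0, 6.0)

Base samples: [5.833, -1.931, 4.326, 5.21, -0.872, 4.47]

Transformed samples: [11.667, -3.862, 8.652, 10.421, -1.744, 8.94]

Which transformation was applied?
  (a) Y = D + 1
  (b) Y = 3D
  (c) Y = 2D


Checking option (c) Y = 2D:
  D = 5.833 -> Y = 11.667 ✓
  D = -1.931 -> Y = -3.862 ✓
  D = 4.326 -> Y = 8.652 ✓
All samples match this transformation.

(c) 2D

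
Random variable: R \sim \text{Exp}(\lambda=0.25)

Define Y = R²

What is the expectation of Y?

Using E[X²] = Var(X) + (E[X])²:
E[R] = 4
Var(R) = 1/0.25^2 = 16
E[R²] = 16 + 4² = 16 + 16 = 32

32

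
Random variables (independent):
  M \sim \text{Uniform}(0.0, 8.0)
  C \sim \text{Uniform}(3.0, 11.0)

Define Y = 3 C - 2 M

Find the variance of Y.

For independent RVs: Var(aX + bY) = a²Var(X) + b²Var(Y)
Var(M) = 5.3333333
Var(C) = 5.3333333
Var(Y) = (-2)²*5.3333333 + 3²*5.3333333
= 4*5.3333333 + 9*5.3333333 = 69.333333

69.333333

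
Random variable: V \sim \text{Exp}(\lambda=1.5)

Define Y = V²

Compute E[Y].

E[V²] = Var(V) + (E[V])² = 0.44444444 + 0.44444444 = 0.88888889

0.88888889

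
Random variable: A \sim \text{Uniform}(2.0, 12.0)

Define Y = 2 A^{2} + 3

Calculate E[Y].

E[Y] = 2*E[A²] + 3
E[A] = 7
E[A²] = Var(A) + (E[A])² = 8.3333333 + 49 = 57.333333
E[Y] = 2*57.333333 + 3 = 117.66667

117.66667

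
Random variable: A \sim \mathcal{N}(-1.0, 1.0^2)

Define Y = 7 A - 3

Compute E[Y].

For Y = 7A - 3:
E[Y] = 7 * E[A] - 3
E[A] = -1.0 = -1
E[Y] = 7 * (-1) - 3 = -10

-10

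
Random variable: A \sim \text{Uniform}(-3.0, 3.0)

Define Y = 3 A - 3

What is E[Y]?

For Y = 3A - 3:
E[Y] = 3 * E[A] - 3
E[A] = (-3 + 3)/2 = 0
E[Y] = 3 * 0 - 3 = -3

-3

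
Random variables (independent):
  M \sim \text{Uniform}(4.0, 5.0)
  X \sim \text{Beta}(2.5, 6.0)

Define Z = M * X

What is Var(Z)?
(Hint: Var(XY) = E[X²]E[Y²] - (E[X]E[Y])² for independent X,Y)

Var(XY) = E[X²]E[Y²] - (E[X]E[Y])²
E[M] = 4.5, Var(M) = 0.083333333
E[X] = 0.29411765, Var(X) = 0.021853943
E[M²] = 0.083333333 + 4.5² = 20.333333
E[X²] = 0.021853943 + 0.29411765² = 0.10835913
Var(Z) = 20.333333*0.10835913 - (4.5*0.29411765)²
= 2.2033024 - 1.7517301 = 0.45157227

0.45157227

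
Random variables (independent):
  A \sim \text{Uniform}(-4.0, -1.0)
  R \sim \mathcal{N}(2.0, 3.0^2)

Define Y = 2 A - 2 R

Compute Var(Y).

For independent RVs: Var(aX + bY) = a²Var(X) + b²Var(Y)
Var(A) = 0.75
Var(R) = 9
Var(Y) = 2²*0.75 + (-2)²*9
= 4*0.75 + 4*9 = 39

39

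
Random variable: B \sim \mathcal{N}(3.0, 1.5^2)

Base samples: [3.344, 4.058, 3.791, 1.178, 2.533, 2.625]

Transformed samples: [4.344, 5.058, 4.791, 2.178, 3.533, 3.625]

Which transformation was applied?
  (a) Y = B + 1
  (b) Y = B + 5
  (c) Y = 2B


Checking option (a) Y = B + 1:
  B = 3.344 -> Y = 4.344 ✓
  B = 4.058 -> Y = 5.058 ✓
  B = 3.791 -> Y = 4.791 ✓
All samples match this transformation.

(a) B + 1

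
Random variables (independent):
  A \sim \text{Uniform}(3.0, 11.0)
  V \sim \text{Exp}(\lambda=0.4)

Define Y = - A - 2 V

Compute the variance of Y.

For independent RVs: Var(aX + bY) = a²Var(X) + b²Var(Y)
Var(A) = 5.3333333
Var(V) = 6.25
Var(Y) = (-1)²*5.3333333 + (-2)²*6.25
= 1*5.3333333 + 4*6.25 = 30.333333

30.333333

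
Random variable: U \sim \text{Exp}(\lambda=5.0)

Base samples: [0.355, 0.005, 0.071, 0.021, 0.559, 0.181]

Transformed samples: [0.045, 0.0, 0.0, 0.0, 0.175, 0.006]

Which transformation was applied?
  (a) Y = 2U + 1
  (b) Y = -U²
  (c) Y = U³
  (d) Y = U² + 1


Checking option (c) Y = U³:
  U = 0.355 -> Y = 0.045 ✓
  U = 0.005 -> Y = 0.0 ✓
  U = 0.071 -> Y = 0.0 ✓
All samples match this transformation.

(c) U³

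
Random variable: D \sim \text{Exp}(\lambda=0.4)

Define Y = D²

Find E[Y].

E[D²] = Var(D) + (E[D])² = 6.25 + 6.25 = 12.5

12.5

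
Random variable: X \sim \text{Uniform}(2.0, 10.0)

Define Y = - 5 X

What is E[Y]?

For Y = -5X:
E[Y] = -5 * E[X]
E[X] = (2 + 10)/2 = 6
E[Y] = -5 * 6 = -30

-30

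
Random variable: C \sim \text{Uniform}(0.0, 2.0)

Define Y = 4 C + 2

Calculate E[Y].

For Y = 4C + 2:
E[Y] = 4 * E[C] + 2
E[C] = (0 + 2)/2 = 1
E[Y] = 4 * 1 + 2 = 6

6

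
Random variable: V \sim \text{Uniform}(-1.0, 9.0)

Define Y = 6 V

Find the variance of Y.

For Y = aV + b: Var(Y) = a² * Var(V)
Var(V) = (9 + 1)^2/12 = 8.3333333
Var(Y) = 6² * 8.3333333 = 36 * 8.3333333 = 300

300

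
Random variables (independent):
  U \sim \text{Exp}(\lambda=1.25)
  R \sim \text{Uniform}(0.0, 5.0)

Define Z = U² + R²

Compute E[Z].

E[Z] = E[U²] + E[R²]
E[U²] = Var(U) + E[U]² = 0.64 + 0.64 = 1.28
E[R²] = Var(R) + E[R]² = 2.0833333 + 6.25 = 8.3333333
E[Z] = 1.28 + 8.3333333 = 9.6133333

9.6133333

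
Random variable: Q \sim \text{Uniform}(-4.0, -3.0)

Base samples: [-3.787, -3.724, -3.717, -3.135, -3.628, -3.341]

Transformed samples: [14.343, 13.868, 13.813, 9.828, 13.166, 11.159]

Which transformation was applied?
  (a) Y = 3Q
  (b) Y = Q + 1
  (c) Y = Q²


Checking option (c) Y = Q²:
  Q = -3.787 -> Y = 14.343 ✓
  Q = -3.724 -> Y = 13.868 ✓
  Q = -3.717 -> Y = 13.813 ✓
All samples match this transformation.

(c) Q²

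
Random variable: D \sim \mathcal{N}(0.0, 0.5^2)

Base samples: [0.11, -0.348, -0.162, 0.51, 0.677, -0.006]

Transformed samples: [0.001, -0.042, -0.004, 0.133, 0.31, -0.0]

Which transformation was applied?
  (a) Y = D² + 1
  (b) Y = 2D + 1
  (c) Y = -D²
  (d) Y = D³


Checking option (d) Y = D³:
  D = 0.11 -> Y = 0.001 ✓
  D = -0.348 -> Y = -0.042 ✓
  D = -0.162 -> Y = -0.004 ✓
All samples match this transformation.

(d) D³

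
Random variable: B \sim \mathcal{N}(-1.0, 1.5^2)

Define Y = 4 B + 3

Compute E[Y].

For Y = 4B + 3:
E[Y] = 4 * E[B] + 3
E[B] = -1.0 = -1
E[Y] = 4 * (-1) + 3 = -1

-1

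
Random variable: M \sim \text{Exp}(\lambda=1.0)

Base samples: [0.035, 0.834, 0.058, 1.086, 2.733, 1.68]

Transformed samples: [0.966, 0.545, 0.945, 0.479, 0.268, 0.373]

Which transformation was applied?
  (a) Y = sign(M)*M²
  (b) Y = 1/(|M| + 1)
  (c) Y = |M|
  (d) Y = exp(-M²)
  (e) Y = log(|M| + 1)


Checking option (b) Y = 1/(|M| + 1):
  M = 0.035 -> Y = 0.966 ✓
  M = 0.834 -> Y = 0.545 ✓
  M = 0.058 -> Y = 0.945 ✓
All samples match this transformation.

(b) 1/(|M| + 1)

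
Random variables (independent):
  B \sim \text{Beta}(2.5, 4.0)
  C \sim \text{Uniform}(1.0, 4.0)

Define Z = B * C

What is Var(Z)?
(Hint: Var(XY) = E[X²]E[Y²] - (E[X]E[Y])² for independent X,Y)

Var(XY) = E[X²]E[Y²] - (E[X]E[Y])²
E[B] = 0.38461538, Var(B) = 0.031558185
E[C] = 2.5, Var(C) = 0.75
E[B²] = 0.031558185 + 0.38461538² = 0.17948718
E[C²] = 0.75 + 2.5² = 7
Var(Z) = 0.17948718*7 - (0.38461538*2.5)²
= 1.2564103 - 0.92455621 = 0.33185404

0.33185404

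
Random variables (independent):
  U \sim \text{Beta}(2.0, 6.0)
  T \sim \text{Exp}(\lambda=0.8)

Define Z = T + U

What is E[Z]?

E[Z] = 1*E[U] + 1*E[T]
E[U] = 0.25
E[T] = 1.25
E[Z] = 1*0.25 + 1*1.25 = 1.5

1.5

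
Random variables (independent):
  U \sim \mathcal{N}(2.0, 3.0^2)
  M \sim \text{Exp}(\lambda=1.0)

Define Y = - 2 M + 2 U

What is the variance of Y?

For independent RVs: Var(aX + bY) = a²Var(X) + b²Var(Y)
Var(U) = 9
Var(M) = 1
Var(Y) = 2²*9 + (-2)²*1
= 4*9 + 4*1 = 40

40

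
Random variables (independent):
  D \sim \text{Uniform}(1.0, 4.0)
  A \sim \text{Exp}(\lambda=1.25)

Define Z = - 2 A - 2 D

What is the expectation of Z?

E[Z] = -2*E[D] - 2*E[A]
E[D] = 2.5
E[A] = 0.8
E[Z] = -2*2.5 - 2*0.8 = -6.6

-6.6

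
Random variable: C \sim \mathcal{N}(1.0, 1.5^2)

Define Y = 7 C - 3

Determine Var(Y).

For Y = aC + b: Var(Y) = a² * Var(C)
Var(C) = 1.5^2 = 2.25
Var(Y) = 7² * 2.25 = 49 * 2.25 = 110.25

110.25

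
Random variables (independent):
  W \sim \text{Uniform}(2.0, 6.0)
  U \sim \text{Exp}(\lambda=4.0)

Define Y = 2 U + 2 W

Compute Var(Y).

For independent RVs: Var(aX + bY) = a²Var(X) + b²Var(Y)
Var(W) = 1.3333333
Var(U) = 0.0625
Var(Y) = 2²*1.3333333 + 2²*0.0625
= 4*1.3333333 + 4*0.0625 = 5.5833333

5.5833333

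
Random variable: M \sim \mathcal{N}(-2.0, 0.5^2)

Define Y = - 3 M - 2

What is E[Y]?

For Y = -3M - 2:
E[Y] = -3 * E[M] - 2
E[M] = -2.0 = -2
E[Y] = -3 * (-2) - 2 = 4

4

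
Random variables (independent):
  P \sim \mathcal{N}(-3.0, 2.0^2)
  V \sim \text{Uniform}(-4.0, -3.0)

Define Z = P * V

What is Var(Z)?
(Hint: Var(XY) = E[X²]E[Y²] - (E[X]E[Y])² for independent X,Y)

Var(XY) = E[X²]E[Y²] - (E[X]E[Y])²
E[P] = -3, Var(P) = 4
E[V] = -3.5, Var(V) = 0.083333333
E[P²] = 4 + (-3)² = 13
E[V²] = 0.083333333 + (-3.5)² = 12.333333
Var(Z) = 13*12.333333 - (-3*(-3.5))²
= 160.33333 - 110.25 = 50.083333

50.083333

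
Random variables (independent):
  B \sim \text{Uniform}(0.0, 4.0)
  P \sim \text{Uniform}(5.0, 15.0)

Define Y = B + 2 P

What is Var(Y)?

For independent RVs: Var(aX + bY) = a²Var(X) + b²Var(Y)
Var(B) = 1.3333333
Var(P) = 8.3333333
Var(Y) = 1²*1.3333333 + 2²*8.3333333
= 1*1.3333333 + 4*8.3333333 = 34.666667

34.666667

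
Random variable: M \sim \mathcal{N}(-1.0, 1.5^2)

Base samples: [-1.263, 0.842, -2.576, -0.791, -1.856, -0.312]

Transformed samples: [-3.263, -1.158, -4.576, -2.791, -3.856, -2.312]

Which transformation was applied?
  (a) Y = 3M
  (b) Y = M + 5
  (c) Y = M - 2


Checking option (c) Y = M - 2:
  M = -1.263 -> Y = -3.263 ✓
  M = 0.842 -> Y = -1.158 ✓
  M = -2.576 -> Y = -4.576 ✓
All samples match this transformation.

(c) M - 2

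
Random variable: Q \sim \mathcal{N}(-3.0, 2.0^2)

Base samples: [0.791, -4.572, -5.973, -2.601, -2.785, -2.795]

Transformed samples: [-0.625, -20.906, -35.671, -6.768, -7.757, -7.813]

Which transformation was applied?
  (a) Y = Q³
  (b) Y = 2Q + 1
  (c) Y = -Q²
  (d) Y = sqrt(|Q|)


Checking option (c) Y = -Q²:
  Q = 0.791 -> Y = -0.625 ✓
  Q = -4.572 -> Y = -20.906 ✓
  Q = -5.973 -> Y = -35.671 ✓
All samples match this transformation.

(c) -Q²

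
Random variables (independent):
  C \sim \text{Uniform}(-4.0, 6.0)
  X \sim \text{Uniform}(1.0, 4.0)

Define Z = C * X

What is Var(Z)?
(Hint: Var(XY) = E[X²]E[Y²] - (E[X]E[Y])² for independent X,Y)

Var(XY) = E[X²]E[Y²] - (E[X]E[Y])²
E[C] = 1, Var(C) = 8.3333333
E[X] = 2.5, Var(X) = 0.75
E[C²] = 8.3333333 + 1² = 9.3333333
E[X²] = 0.75 + 2.5² = 7
Var(Z) = 9.3333333*7 - (1*2.5)²
= 65.333333 - 6.25 = 59.083333

59.083333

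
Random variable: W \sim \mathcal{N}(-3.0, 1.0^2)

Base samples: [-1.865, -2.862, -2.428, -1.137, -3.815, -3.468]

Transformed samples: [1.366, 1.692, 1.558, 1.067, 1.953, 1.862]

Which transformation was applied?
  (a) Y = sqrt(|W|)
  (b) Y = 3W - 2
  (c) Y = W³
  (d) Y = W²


Checking option (a) Y = sqrt(|W|):
  W = -1.865 -> Y = 1.366 ✓
  W = -2.862 -> Y = 1.692 ✓
  W = -2.428 -> Y = 1.558 ✓
All samples match this transformation.

(a) sqrt(|W|)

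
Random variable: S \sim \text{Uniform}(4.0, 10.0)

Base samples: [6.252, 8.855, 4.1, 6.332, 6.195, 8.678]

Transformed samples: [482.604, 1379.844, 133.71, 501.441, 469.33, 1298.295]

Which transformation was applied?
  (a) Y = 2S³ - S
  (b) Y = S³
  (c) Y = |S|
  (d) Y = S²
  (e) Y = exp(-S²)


Checking option (a) Y = 2S³ - S:
  S = 6.252 -> Y = 482.604 ✓
  S = 8.855 -> Y = 1379.844 ✓
  S = 4.1 -> Y = 133.71 ✓
All samples match this transformation.

(a) 2S³ - S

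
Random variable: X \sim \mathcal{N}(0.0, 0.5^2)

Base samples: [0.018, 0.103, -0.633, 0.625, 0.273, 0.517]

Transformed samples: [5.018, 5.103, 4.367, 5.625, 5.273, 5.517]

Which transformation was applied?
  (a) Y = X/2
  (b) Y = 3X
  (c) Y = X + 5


Checking option (c) Y = X + 5:
  X = 0.018 -> Y = 5.018 ✓
  X = 0.103 -> Y = 5.103 ✓
  X = -0.633 -> Y = 4.367 ✓
All samples match this transformation.

(c) X + 5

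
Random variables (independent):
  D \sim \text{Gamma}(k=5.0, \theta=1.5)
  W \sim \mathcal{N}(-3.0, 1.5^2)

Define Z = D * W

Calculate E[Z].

For independent RVs: E[XY] = E[X]*E[Y]
E[D] = 7.5
E[W] = -3
E[Z] = 7.5 * (-3) = -22.5

-22.5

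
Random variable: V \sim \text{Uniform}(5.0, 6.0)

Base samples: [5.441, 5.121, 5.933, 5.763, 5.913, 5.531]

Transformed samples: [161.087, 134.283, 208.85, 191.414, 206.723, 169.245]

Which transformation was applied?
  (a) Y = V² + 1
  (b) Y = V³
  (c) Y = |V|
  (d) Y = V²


Checking option (b) Y = V³:
  V = 5.441 -> Y = 161.087 ✓
  V = 5.121 -> Y = 134.283 ✓
  V = 5.933 -> Y = 208.85 ✓
All samples match this transformation.

(b) V³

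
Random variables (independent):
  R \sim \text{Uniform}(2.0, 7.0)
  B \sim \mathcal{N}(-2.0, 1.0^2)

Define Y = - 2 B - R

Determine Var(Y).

For independent RVs: Var(aX + bY) = a²Var(X) + b²Var(Y)
Var(R) = 2.0833333
Var(B) = 1
Var(Y) = (-1)²*2.0833333 + (-2)²*1
= 1*2.0833333 + 4*1 = 6.0833333

6.0833333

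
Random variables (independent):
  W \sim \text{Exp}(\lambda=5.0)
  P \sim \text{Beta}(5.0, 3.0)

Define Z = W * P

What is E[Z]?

For independent RVs: E[XY] = E[X]*E[Y]
E[W] = 0.2
E[P] = 0.625
E[Z] = 0.2 * 0.625 = 0.125

0.125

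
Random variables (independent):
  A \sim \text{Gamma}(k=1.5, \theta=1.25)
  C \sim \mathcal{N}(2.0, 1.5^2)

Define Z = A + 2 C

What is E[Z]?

E[Z] = 1*E[A] + 2*E[C]
E[A] = 1.875
E[C] = 2
E[Z] = 1*1.875 + 2*2 = 5.875

5.875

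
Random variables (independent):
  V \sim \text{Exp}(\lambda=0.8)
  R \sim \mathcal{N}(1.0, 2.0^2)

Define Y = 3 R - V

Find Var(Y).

For independent RVs: Var(aX + bY) = a²Var(X) + b²Var(Y)
Var(V) = 1.5625
Var(R) = 4
Var(Y) = (-1)²*1.5625 + 3²*4
= 1*1.5625 + 9*4 = 37.5625

37.5625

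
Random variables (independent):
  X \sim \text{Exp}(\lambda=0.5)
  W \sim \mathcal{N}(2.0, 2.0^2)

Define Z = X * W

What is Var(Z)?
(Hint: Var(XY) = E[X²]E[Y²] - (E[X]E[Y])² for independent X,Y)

Var(XY) = E[X²]E[Y²] - (E[X]E[Y])²
E[X] = 2, Var(X) = 4
E[W] = 2, Var(W) = 4
E[X²] = 4 + 2² = 8
E[W²] = 4 + 2² = 8
Var(Z) = 8*8 - (2*2)²
= 64 - 16 = 48

48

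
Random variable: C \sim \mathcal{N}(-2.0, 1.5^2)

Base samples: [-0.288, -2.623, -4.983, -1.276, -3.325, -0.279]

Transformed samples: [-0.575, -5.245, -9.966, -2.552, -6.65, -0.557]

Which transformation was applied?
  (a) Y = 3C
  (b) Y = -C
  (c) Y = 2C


Checking option (c) Y = 2C:
  C = -0.288 -> Y = -0.575 ✓
  C = -2.623 -> Y = -5.245 ✓
  C = -4.983 -> Y = -9.966 ✓
All samples match this transformation.

(c) 2C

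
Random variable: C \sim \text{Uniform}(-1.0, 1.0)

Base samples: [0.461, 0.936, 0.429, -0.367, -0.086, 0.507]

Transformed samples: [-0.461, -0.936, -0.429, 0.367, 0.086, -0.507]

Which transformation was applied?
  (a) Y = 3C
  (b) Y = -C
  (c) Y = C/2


Checking option (b) Y = -C:
  C = 0.461 -> Y = -0.461 ✓
  C = 0.936 -> Y = -0.936 ✓
  C = 0.429 -> Y = -0.429 ✓
All samples match this transformation.

(b) -C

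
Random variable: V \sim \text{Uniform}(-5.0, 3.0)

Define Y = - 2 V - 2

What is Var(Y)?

For Y = aV + b: Var(Y) = a² * Var(V)
Var(V) = (3 + 5)^2/12 = 5.3333333
Var(Y) = (-2)² * 5.3333333 = 4 * 5.3333333 = 21.333333

21.333333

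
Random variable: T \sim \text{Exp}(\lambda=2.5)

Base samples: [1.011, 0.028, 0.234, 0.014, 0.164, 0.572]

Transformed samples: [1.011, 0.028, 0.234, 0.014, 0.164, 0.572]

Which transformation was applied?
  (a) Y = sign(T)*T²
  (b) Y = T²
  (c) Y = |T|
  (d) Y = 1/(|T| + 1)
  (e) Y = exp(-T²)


Checking option (c) Y = |T|:
  T = 1.011 -> Y = 1.011 ✓
  T = 0.028 -> Y = 0.028 ✓
  T = 0.234 -> Y = 0.234 ✓
All samples match this transformation.

(c) |T|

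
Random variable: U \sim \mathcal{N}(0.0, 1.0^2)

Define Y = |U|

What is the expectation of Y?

For X ~ N(0, 1.0²), E[|X|] = sigma * sqrt(2/pi)
= 1.0 * sqrt(2/pi) = 0.79788456

0.79788456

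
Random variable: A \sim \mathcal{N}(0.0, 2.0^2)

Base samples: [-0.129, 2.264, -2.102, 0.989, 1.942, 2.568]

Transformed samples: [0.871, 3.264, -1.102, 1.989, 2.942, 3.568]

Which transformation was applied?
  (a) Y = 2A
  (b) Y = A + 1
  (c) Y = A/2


Checking option (b) Y = A + 1:
  A = -0.129 -> Y = 0.871 ✓
  A = 2.264 -> Y = 3.264 ✓
  A = -2.102 -> Y = -1.102 ✓
All samples match this transformation.

(b) A + 1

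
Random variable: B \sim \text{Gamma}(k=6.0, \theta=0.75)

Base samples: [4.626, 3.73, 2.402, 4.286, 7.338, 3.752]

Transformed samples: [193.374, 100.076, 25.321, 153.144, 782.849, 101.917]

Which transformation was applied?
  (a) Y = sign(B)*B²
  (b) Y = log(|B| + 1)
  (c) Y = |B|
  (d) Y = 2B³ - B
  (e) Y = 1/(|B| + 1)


Checking option (d) Y = 2B³ - B:
  B = 4.626 -> Y = 193.374 ✓
  B = 3.73 -> Y = 100.076 ✓
  B = 2.402 -> Y = 25.321 ✓
All samples match this transformation.

(d) 2B³ - B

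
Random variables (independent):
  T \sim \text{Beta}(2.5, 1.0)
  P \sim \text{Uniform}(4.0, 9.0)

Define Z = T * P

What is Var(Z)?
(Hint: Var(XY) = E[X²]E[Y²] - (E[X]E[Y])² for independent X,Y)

Var(XY) = E[X²]E[Y²] - (E[X]E[Y])²
E[T] = 0.71428571, Var(T) = 0.045351474
E[P] = 6.5, Var(P) = 2.0833333
E[T²] = 0.045351474 + 0.71428571² = 0.55555556
E[P²] = 2.0833333 + 6.5² = 44.333333
Var(Z) = 0.55555556*44.333333 - (0.71428571*6.5)²
= 24.62963 - 21.556122 = 3.0735072

3.0735072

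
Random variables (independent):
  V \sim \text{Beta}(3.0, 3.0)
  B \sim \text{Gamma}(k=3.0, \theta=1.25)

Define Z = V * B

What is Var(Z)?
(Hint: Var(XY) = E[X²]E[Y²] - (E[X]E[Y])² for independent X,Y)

Var(XY) = E[X²]E[Y²] - (E[X]E[Y])²
E[V] = 0.5, Var(V) = 0.035714286
E[B] = 3.75, Var(B) = 4.6875
E[V²] = 0.035714286 + 0.5² = 0.28571429
E[B²] = 4.6875 + 3.75² = 18.75
Var(Z) = 0.28571429*18.75 - (0.5*3.75)²
= 5.3571429 - 3.515625 = 1.8415179

1.8415179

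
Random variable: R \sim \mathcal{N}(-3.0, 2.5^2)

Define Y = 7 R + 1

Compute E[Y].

For Y = 7R + 1:
E[Y] = 7 * E[R] + 1
E[R] = -3.0 = -3
E[Y] = 7 * (-3) + 1 = -20

-20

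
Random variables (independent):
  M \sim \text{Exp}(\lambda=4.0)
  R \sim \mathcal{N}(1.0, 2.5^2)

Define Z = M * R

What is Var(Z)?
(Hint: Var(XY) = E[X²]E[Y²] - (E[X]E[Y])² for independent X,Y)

Var(XY) = E[X²]E[Y²] - (E[X]E[Y])²
E[M] = 0.25, Var(M) = 0.0625
E[R] = 1, Var(R) = 6.25
E[M²] = 0.0625 + 0.25² = 0.125
E[R²] = 6.25 + 1² = 7.25
Var(Z) = 0.125*7.25 - (0.25*1)²
= 0.90625 - 0.0625 = 0.84375

0.84375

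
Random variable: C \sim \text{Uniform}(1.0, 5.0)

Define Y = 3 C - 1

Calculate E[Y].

For Y = 3C - 1:
E[Y] = 3 * E[C] - 1
E[C] = (1 + 5)/2 = 3
E[Y] = 3 * 3 - 1 = 8

8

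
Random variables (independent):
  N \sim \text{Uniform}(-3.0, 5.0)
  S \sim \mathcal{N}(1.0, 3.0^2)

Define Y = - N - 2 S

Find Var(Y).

For independent RVs: Var(aX + bY) = a²Var(X) + b²Var(Y)
Var(N) = 5.3333333
Var(S) = 9
Var(Y) = (-1)²*5.3333333 + (-2)²*9
= 1*5.3333333 + 4*9 = 41.333333

41.333333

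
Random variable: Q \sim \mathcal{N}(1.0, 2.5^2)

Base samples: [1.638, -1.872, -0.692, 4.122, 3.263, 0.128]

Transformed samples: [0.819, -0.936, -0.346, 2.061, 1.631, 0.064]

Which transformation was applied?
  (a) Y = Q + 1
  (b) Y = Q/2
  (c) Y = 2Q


Checking option (b) Y = Q/2:
  Q = 1.638 -> Y = 0.819 ✓
  Q = -1.872 -> Y = -0.936 ✓
  Q = -0.692 -> Y = -0.346 ✓
All samples match this transformation.

(b) Q/2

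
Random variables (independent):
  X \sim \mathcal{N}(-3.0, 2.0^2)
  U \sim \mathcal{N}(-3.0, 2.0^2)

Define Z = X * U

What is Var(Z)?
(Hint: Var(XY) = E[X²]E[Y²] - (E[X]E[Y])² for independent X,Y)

Var(XY) = E[X²]E[Y²] - (E[X]E[Y])²
E[X] = -3, Var(X) = 4
E[U] = -3, Var(U) = 4
E[X²] = 4 + (-3)² = 13
E[U²] = 4 + (-3)² = 13
Var(Z) = 13*13 - (-3*(-3))²
= 169 - 81 = 88

88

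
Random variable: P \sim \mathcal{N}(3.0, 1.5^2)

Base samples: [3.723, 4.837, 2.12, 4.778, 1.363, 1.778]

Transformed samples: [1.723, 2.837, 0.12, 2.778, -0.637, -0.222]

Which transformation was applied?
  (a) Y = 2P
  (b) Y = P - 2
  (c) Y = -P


Checking option (b) Y = P - 2:
  P = 3.723 -> Y = 1.723 ✓
  P = 4.837 -> Y = 2.837 ✓
  P = 2.12 -> Y = 0.12 ✓
All samples match this transformation.

(b) P - 2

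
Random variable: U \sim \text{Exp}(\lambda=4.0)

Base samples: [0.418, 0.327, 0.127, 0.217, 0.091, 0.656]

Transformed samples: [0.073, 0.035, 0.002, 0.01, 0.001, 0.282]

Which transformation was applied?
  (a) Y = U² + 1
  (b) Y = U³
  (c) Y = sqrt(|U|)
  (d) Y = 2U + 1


Checking option (b) Y = U³:
  U = 0.418 -> Y = 0.073 ✓
  U = 0.327 -> Y = 0.035 ✓
  U = 0.127 -> Y = 0.002 ✓
All samples match this transformation.

(b) U³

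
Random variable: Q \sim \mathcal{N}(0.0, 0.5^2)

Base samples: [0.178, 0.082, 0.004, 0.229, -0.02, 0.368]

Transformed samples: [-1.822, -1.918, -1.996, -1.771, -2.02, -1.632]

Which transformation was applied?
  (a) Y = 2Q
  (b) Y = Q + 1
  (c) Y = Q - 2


Checking option (c) Y = Q - 2:
  Q = 0.178 -> Y = -1.822 ✓
  Q = 0.082 -> Y = -1.918 ✓
  Q = 0.004 -> Y = -1.996 ✓
All samples match this transformation.

(c) Q - 2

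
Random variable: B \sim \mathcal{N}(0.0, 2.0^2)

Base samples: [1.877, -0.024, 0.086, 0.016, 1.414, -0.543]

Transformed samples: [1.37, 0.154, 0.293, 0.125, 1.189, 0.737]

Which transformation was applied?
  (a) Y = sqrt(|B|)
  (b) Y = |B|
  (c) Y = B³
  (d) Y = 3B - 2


Checking option (a) Y = sqrt(|B|):
  B = 1.877 -> Y = 1.37 ✓
  B = -0.024 -> Y = 0.154 ✓
  B = 0.086 -> Y = 0.293 ✓
All samples match this transformation.

(a) sqrt(|B|)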